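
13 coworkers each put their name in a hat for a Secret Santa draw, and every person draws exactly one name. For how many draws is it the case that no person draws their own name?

2290792932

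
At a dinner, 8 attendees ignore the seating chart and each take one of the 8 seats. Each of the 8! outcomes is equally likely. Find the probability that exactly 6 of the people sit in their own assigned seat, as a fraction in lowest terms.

1/1440

Favorable outcomes: C(8,6)·!2 = 28·1 = 28.
Total outcomes: 8! = 40320.
Probability = 28/40320 = 1/1440.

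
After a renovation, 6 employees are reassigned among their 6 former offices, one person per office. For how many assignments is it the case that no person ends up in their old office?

265

The subfactorial !6 = [6!/e] (nearest integer).
6! = 720, and 720/e ≈ 264.87, so !6 = 265.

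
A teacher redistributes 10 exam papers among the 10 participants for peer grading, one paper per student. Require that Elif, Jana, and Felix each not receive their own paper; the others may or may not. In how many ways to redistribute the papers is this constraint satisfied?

Let A_j be the event that the j-th constrained one is fixed. By inclusion-exclusion over the 3 events:
Σ_{j=0}^{3} (-1)^j C(3,j)(10-j)!
= C(3,0)·10! - C(3,1)·9! + C(3,2)·8! - C(3,3)·7!
= 3628800 - 1088640 + 120960 - 5040
= 2656080

2656080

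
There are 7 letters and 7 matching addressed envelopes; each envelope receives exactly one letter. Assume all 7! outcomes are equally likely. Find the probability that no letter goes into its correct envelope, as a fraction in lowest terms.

Favorable outcomes: !7 = 1854.
Total outcomes: 7! = 5040.
Probability = 1854/5040 = 103/280.

103/280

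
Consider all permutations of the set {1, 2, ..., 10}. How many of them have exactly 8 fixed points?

45

Pick the 8 fixed positions: C(10,8) = 45 ways.
The other 2 form a derangement: !2 = 1.
Total: 45 × 1 = 45.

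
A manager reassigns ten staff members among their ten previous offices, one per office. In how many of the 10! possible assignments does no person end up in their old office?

Recurrence: !10 = 10·!9 + (-1)^10.
!10 = 10·133496 + 1 = 1334961

1334961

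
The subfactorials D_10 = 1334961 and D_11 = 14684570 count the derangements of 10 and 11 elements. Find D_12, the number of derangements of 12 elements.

176214841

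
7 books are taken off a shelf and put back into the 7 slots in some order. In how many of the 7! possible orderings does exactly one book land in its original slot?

Choose which one of the 7 is fixed: C(7,1) = 7.
The other 6 form a derangement: !6 = 265.
Total: 7 × 265 = 1855.

1855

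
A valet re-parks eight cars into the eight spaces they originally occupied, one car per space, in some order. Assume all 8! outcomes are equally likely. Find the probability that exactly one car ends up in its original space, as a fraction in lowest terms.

Favorable outcomes: C(8,1)·!7 = 8·1854 = 14832.
Total outcomes: 8! = 40320.
Probability = 14832/40320 = 103/280.

103/280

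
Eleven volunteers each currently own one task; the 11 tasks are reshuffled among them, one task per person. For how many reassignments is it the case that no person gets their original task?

14684570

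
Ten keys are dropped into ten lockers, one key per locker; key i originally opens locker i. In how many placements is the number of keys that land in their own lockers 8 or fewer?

# with exactly i fixed is C(10,i)·!(10-i); sum over i=0..8:
  i=0: C(10,0)·!10 = 1·1334961 = 1334961
  i=1: C(10,1)·!9 = 10·133496 = 1334960
  i=2: C(10,2)·!8 = 45·14833 = 667485
  i=3: C(10,3)·!7 = 120·1854 = 222480
  i=4: C(10,4)·!6 = 210·265 = 55650
  i=5: C(10,5)·!5 = 252·44 = 11088
  i=6: C(10,6)·!4 = 210·9 = 1890
  i=7: C(10,7)·!3 = 120·2 = 240
  i=8: C(10,8)·!2 = 45·1 = 45
Total = 3628799.

3628799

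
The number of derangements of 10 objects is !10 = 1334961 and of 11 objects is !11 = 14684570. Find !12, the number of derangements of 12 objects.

!12 = (12-1)·(!11 + !10) = 11·(14684570 + 1334961) = 11·16019531 = 176214841.

176214841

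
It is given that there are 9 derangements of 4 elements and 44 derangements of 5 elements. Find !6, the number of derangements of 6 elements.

!6 = (6-1)·(!5 + !4) = 5·(44 + 9) = 5·53 = 265.

265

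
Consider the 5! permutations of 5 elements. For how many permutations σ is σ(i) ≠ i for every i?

Use !n = (n-1)(!(n-1) + !(n-2)).
!5 = 4·(9 + 2) = 4·11 = 44

44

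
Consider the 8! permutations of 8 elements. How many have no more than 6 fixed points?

Sum C(8,i)·!(8-i) for i = 0..6:
  i=0: C(8,0)·!8 = 1·14833 = 14833
  i=1: C(8,1)·!7 = 8·1854 = 14832
  i=2: C(8,2)·!6 = 28·265 = 7420
  i=3: C(8,3)·!5 = 56·44 = 2464
  i=4: C(8,4)·!4 = 70·9 = 630
  i=5: C(8,5)·!3 = 56·2 = 112
  i=6: C(8,6)·!2 = 28·1 = 28
Total = 40319.

40319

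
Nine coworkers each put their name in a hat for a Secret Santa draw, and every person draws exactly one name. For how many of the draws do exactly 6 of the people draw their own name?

168

Pick the 6 fixed positions: C(9,6) = 84 ways.
The remaining 3 must be deranged: !3 = 2.
Total: 84 × 2 = 168.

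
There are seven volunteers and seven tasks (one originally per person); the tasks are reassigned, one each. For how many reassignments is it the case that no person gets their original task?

1854

Use !n = n·!(n-1) + (-1)^n.
!7 = 7·265 - 1 = 1854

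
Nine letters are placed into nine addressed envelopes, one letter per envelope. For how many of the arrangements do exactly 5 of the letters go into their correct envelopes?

1134

Choose which 5 of the 9 are fixed: C(9,5) = 126.
The remaining 4 must be deranged: !4 = 9.
Total: 126 × 9 = 1134.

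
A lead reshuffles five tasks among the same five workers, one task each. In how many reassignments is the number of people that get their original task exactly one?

45

Pick the single fixed position: C(5,1) = 5 ways.
The other 4 form a derangement: !4 = 9.
Total: 5 × 9 = 45.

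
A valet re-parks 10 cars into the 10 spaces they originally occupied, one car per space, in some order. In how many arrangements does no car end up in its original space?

!10 is the nearest integer to 10!/e.
10! = 3628800, and 3628800/e ≈ 1334960.92, so !10 = 1334961.

1334961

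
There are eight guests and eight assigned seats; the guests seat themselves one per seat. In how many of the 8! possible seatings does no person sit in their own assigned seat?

14833

The subfactorial !8 = [8!/e] (nearest integer).
8! = 40320, and 40320/e ≈ 14832.90, so !8 = 14833.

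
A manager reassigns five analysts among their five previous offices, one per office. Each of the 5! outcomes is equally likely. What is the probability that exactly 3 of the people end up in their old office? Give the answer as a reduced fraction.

1/12

Favorable outcomes: C(5,3)·!2 = 10·1 = 10.
Total outcomes: 5! = 120.
Probability = 10/120 = 1/12.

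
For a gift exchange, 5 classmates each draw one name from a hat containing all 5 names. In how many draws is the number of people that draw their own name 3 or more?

11

Sum C(5,i)·!(5-i) for i = 3..5:
  i=3: C(5,3)·!2 = 10·1 = 10
  i=4: C(5,4)·!1 = 5·0 = 0
  i=5: C(5,5)·!0 = 1·1 = 1
Total = 11.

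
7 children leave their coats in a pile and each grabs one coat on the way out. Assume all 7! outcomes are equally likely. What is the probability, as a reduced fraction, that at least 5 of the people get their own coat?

11/2520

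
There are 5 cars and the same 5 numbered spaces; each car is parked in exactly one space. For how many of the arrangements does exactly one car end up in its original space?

Pick the single fixed position: C(5,1) = 5 ways.
The remaining 4 must be deranged: !4 = 9.
Total: 5 × 9 = 45.

45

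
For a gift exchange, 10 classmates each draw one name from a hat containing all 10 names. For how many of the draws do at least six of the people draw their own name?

# with exactly i fixed is C(10,i)·!(10-i); sum over i=6..10:
  i=6: C(10,6)·!4 = 210·9 = 1890
  i=7: C(10,7)·!3 = 120·2 = 240
  i=8: C(10,8)·!2 = 45·1 = 45
  i=9: C(10,9)·!1 = 10·0 = 0
  i=10: C(10,10)·!0 = 1·1 = 1
Total = 2176.

2176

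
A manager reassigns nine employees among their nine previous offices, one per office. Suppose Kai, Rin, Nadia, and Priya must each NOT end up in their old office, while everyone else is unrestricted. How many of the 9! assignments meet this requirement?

229080

Let A_j be the event that the j-th constrained one is fixed. By inclusion-exclusion over the 4 events:
Σ_{j=0}^{4} (-1)^j C(4,j)(9-j)!
= C(4,0)·9! - C(4,1)·8! + C(4,2)·7! - C(4,3)·6! + C(4,4)·5!
= 362880 - 161280 + 30240 - 2880 + 120
= 229080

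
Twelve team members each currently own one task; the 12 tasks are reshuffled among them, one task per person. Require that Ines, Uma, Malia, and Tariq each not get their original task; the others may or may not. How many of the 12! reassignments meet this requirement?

Inclusion-exclusion on the 4 forbidden self-matches:
Σ_{j=0}^{4} (-1)^j C(4,j)(12-j)!
= C(4,0)·12! - C(4,1)·11! + C(4,2)·10! - C(4,3)·9! + C(4,4)·8!
= 479001600 - 159667200 + 21772800 - 1451520 + 40320
= 339696000

339696000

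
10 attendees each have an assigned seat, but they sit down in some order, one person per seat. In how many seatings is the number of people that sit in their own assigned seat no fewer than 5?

13264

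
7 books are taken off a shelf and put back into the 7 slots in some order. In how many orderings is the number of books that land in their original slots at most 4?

5018

# with exactly i fixed is C(7,i)·!(7-i); sum over i=0..4:
  i=0: C(7,0)·!7 = 1·1854 = 1854
  i=1: C(7,1)·!6 = 7·265 = 1855
  i=2: C(7,2)·!5 = 21·44 = 924
  i=3: C(7,3)·!4 = 35·9 = 315
  i=4: C(7,4)·!3 = 35·2 = 70
Total = 5018.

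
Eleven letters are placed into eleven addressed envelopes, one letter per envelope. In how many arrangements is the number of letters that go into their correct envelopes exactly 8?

Choose which 8 of the 11 are fixed: C(11,8) = 165.
The remaining 3 must be deranged: !3 = 2.
Total: 165 × 2 = 330.

330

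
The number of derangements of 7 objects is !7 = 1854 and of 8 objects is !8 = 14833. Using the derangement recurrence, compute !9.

133496

!9 = (9-1)·(!8 + !7) = 8·(14833 + 1854) = 8·16687 = 133496.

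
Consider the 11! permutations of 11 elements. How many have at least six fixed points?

23684

# with exactly i fixed is C(11,i)·!(11-i); sum over i=6..11:
  i=6: C(11,6)·!5 = 462·44 = 20328
  i=7: C(11,7)·!4 = 330·9 = 2970
  i=8: C(11,8)·!3 = 165·2 = 330
  i=9: C(11,9)·!2 = 55·1 = 55
  i=10: C(11,10)·!1 = 11·0 = 0
  i=11: C(11,11)·!0 = 1·1 = 1
Total = 23684.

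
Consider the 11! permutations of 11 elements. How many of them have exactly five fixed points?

Pick the 5 fixed positions: C(11,5) = 462 ways.
The remaining 6 must be deranged: !6 = 265.
Total: 462 × 265 = 122430.

122430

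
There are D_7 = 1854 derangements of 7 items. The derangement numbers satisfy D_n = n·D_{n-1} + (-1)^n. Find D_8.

14833

D_8 = 8·1854 + 1 = 14833.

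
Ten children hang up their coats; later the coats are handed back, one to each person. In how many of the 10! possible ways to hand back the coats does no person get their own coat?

Recurrence: !10 = 10·!9 + (-1)^10.
!10 = 10·133496 + 1 = 1334961

1334961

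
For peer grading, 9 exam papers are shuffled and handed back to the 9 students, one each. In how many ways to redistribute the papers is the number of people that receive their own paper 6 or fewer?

Sum C(9,i)·!(9-i) for i = 0..6:
  i=0: C(9,0)·!9 = 1·133496 = 133496
  i=1: C(9,1)·!8 = 9·14833 = 133497
  i=2: C(9,2)·!7 = 36·1854 = 66744
  i=3: C(9,3)·!6 = 84·265 = 22260
  i=4: C(9,4)·!5 = 126·44 = 5544
  i=5: C(9,5)·!4 = 126·9 = 1134
  i=6: C(9,6)·!3 = 84·2 = 168
Total = 362843.

362843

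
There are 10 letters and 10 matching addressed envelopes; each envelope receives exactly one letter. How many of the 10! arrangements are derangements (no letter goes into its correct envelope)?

1334961

Use !n = (n-1)(!(n-1) + !(n-2)).
!10 = 9·(133496 + 14833) = 9·148329 = 1334961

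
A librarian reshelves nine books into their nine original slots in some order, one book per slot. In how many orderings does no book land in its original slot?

The subfactorial !9 = [9!/e] (nearest integer).
9! = 362880, and 362880/e ≈ 133496.09, so !9 = 133496.

133496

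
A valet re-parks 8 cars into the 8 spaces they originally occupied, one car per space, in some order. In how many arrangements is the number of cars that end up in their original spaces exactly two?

Pick the 2 fixed positions: C(8,2) = 28 ways.
The remaining 6 must be deranged: !6 = 265.
Total: 28 × 265 = 7420.

7420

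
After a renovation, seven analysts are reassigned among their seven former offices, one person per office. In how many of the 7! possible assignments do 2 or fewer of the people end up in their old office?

4633

# with exactly i fixed is C(7,i)·!(7-i); sum over i=0..2:
  i=0: C(7,0)·!7 = 1·1854 = 1854
  i=1: C(7,1)·!6 = 7·265 = 1855
  i=2: C(7,2)·!5 = 21·44 = 924
Total = 4633.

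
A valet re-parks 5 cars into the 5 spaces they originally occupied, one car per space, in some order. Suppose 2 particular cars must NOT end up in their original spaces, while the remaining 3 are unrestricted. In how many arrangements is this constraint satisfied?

Inclusion-exclusion on the 2 forbidden self-matches:
Σ_{j=0}^{2} (-1)^j C(2,j)(5-j)!
= C(2,0)·5! - C(2,1)·4! + C(2,2)·3!
= 120 - 48 + 6
= 78

78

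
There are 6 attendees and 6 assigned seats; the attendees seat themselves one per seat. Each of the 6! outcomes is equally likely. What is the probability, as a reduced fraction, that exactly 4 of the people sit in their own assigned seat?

1/48

Favorable outcomes: C(6,4)·!2 = 15·1 = 15.
Total outcomes: 6! = 720.
Probability = 15/720 = 1/48.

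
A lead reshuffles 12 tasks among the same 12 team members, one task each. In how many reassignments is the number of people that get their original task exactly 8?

4455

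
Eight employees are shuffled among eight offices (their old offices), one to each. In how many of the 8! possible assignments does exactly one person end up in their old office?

14832

Choose which one of the 8 is fixed: C(8,1) = 8.
The other 7 form a derangement: !7 = 1854.
Total: 8 × 1854 = 14832.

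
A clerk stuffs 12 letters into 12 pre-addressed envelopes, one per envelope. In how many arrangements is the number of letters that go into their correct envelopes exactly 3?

Choose which 3 of the 12 are fixed: C(12,3) = 220.
The other 9 form a derangement: !9 = 133496.
Total: 220 × 133496 = 29369120.

29369120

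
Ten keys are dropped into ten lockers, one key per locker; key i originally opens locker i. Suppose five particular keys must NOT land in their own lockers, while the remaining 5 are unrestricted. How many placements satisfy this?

Let A_j be the event that the j-th constrained one is fixed. By inclusion-exclusion over the 5 events:
Σ_{j=0}^{5} (-1)^j C(5,j)(10-j)!
= C(5,0)·10! - C(5,1)·9! + C(5,2)·8! - C(5,3)·7! + C(5,4)·6! - C(5,5)·5!
= 3628800 - 1814400 + 403200 - 50400 + 3600 - 120
= 2170680

2170680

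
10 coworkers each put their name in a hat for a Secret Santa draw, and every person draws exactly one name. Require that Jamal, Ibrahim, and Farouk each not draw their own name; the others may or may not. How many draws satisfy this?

2656080

Let A_j be the event that the j-th constrained one is fixed. By inclusion-exclusion over the 3 events:
Σ_{j=0}^{3} (-1)^j C(3,j)(10-j)!
= C(3,0)·10! - C(3,1)·9! + C(3,2)·8! - C(3,3)·7!
= 3628800 - 1088640 + 120960 - 5040
= 2656080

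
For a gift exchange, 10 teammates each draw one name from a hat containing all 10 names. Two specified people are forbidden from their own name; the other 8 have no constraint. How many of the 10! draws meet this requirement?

2943360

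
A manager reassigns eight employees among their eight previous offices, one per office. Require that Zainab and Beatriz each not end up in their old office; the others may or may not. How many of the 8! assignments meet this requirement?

30960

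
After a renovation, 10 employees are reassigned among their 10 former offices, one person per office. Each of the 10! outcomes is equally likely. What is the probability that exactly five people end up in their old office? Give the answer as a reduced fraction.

Favorable outcomes: C(10,5)·!5 = 252·44 = 11088.
Total outcomes: 10! = 3628800.
Probability = 11088/3628800 = 11/3600.

11/3600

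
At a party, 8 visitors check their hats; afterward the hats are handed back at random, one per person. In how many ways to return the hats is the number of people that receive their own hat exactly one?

Choose which one of the 8 is fixed: C(8,1) = 8.
The remaining 7 must be deranged: !7 = 1854.
Total: 8 × 1854 = 14832.

14832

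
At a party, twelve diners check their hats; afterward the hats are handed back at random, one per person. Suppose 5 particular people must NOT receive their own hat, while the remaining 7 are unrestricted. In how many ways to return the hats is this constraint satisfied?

312273360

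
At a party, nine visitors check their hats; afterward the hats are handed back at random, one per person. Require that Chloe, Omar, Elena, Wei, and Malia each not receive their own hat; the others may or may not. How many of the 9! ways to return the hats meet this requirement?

205056

Let A_j be the event that the j-th constrained one is fixed. By inclusion-exclusion over the 5 events:
Σ_{j=0}^{5} (-1)^j C(5,j)(9-j)!
= C(5,0)·9! - C(5,1)·8! + C(5,2)·7! - C(5,3)·6! + C(5,4)·5! - C(5,5)·4!
= 362880 - 201600 + 50400 - 7200 + 600 - 24
= 205056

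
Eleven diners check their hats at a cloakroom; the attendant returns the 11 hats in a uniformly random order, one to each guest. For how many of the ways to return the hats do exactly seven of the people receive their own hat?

2970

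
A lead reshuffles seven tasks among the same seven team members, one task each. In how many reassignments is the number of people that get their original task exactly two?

924

Pick the 2 fixed positions: C(7,2) = 21 ways.
The other 5 form a derangement: !5 = 44.
Total: 21 × 44 = 924.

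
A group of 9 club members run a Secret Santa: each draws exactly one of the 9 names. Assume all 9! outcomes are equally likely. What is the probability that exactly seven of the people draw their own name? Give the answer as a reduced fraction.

Favorable outcomes: C(9,7)·!2 = 36·1 = 36.
Total outcomes: 9! = 362880.
Probability = 36/362880 = 1/10080.

1/10080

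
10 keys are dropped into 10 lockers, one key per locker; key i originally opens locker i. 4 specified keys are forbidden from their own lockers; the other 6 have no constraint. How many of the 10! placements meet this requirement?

Inclusion-exclusion on the 4 forbidden self-matches:
Σ_{j=0}^{4} (-1)^j C(4,j)(10-j)!
= C(4,0)·10! - C(4,1)·9! + C(4,2)·8! - C(4,3)·7! + C(4,4)·6!
= 3628800 - 1451520 + 241920 - 20160 + 720
= 2399760

2399760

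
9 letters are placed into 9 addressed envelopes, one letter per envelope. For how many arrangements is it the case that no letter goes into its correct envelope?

Recurrence: !9 = 9·!8 + (-1)^9.
!9 = 9·14833 - 1 = 133496

133496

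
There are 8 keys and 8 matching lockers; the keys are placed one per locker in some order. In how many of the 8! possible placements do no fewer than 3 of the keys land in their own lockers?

3235

Sum C(8,i)·!(8-i) for i = 3..8:
  i=3: C(8,3)·!5 = 56·44 = 2464
  i=4: C(8,4)·!4 = 70·9 = 630
  i=5: C(8,5)·!3 = 56·2 = 112
  i=6: C(8,6)·!2 = 28·1 = 28
  i=7: C(8,7)·!1 = 8·0 = 0
  i=8: C(8,8)·!0 = 1·1 = 1
Total = 3235.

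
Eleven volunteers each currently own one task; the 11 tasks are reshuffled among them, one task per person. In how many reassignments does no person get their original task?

Recurrence: !11 = 10·(!10 + !9).
!11 = 10·(1334961 + 133496) = 10·1468457 = 14684570

14684570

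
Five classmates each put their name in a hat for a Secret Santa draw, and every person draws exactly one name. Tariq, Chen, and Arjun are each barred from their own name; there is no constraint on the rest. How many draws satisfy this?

Inclusion-exclusion on the 3 forbidden self-matches:
Σ_{j=0}^{3} (-1)^j C(3,j)(5-j)!
= C(3,0)·5! - C(3,1)·4! + C(3,2)·3! - C(3,3)·2!
= 120 - 72 + 18 - 2
= 64

64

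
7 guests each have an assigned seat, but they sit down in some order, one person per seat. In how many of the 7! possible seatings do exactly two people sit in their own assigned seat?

924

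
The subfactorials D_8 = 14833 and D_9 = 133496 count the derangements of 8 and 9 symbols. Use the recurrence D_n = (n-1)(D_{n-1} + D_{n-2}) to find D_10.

1334961

D_10 = (10-1)·(D_9 + D_8) = 9·(133496 + 14833) = 9·148329 = 1334961.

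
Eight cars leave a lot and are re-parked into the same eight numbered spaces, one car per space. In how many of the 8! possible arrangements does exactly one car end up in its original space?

14832

Choose which one of the 8 is fixed: C(8,1) = 8.
The other 7 form a derangement: !7 = 1854.
Total: 8 × 1854 = 14832.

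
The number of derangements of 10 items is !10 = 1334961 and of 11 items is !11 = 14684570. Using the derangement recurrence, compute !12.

176214841

!12 = (12-1)·(!11 + !10) = 11·(14684570 + 1334961) = 11·16019531 = 176214841.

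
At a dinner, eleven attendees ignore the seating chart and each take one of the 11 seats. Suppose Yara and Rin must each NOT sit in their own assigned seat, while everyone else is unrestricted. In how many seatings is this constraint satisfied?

33022080

Let A_j be the event that the j-th constrained one is fixed. By inclusion-exclusion over the 2 events:
Σ_{j=0}^{2} (-1)^j C(2,j)(11-j)!
= C(2,0)·11! - C(2,1)·10! + C(2,2)·9!
= 39916800 - 7257600 + 362880
= 33022080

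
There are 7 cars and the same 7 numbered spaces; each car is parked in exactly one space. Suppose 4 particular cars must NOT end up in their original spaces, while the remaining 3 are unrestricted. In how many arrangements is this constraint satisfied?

Let A_j be the event that the j-th constrained one is fixed. By inclusion-exclusion over the 4 events:
Σ_{j=0}^{4} (-1)^j C(4,j)(7-j)!
= C(4,0)·7! - C(4,1)·6! + C(4,2)·5! - C(4,3)·4! + C(4,4)·3!
= 5040 - 2880 + 720 - 96 + 6
= 2790

2790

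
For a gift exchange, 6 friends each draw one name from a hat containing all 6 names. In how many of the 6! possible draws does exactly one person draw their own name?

264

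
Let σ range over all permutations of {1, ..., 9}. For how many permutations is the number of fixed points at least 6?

205

# with exactly i fixed is C(9,i)·!(9-i); sum over i=6..9:
  i=6: C(9,6)·!3 = 84·2 = 168
  i=7: C(9,7)·!2 = 36·1 = 36
  i=8: C(9,8)·!1 = 9·0 = 0
  i=9: C(9,9)·!0 = 1·1 = 1
Total = 205.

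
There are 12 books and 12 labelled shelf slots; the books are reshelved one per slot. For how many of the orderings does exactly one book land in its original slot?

Choose which one of the 12 is fixed: C(12,1) = 12.
The other 11 form a derangement: !11 = 14684570.
Total: 12 × 14684570 = 176214840.

176214840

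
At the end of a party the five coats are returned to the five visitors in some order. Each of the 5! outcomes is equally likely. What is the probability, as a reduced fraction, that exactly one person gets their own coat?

3/8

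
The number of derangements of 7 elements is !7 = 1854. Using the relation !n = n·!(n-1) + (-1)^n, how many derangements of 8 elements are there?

14833

!8 = 8·1854 + 1 = 14833.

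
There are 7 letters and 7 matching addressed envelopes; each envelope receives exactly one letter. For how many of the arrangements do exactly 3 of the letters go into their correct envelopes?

Pick the 3 fixed positions: C(7,3) = 35 ways.
The remaining 4 must be deranged: !4 = 9.
Total: 35 × 9 = 315.

315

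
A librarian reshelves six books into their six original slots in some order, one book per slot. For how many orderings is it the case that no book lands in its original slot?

265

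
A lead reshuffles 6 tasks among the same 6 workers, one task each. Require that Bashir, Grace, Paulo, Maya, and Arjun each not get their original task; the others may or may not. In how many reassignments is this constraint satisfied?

309

Let A_j be the event that the j-th constrained one is fixed. By inclusion-exclusion over the 5 events:
Σ_{j=0}^{5} (-1)^j C(5,j)(6-j)!
= C(5,0)·6! - C(5,1)·5! + C(5,2)·4! - C(5,3)·3! + C(5,4)·2! - C(5,5)·1!
= 720 - 600 + 240 - 60 + 10 - 1
= 309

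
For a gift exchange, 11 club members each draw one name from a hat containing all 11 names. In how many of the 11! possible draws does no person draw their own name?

14684570

The number of derangements of 11 is !11 = Σ_{k=0}^{11} (-1)^k·11!/k!
= 11! - 11!/1! + 11!/2! - 11!/3! + 11!/4! - 11!/5! + 11!/6! - 11!/7! + 11!/8! - 11!/9! + 11!/10! - 11!/11!
= 39916800 - 39916800 + 19958400 - 6652800 + 1663200 - 332640 + 55440 - 7920 + 990 - 110 + 11 - 1
= 14684570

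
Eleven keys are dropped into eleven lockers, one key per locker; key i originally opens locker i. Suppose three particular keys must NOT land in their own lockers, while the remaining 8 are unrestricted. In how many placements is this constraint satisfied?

30078720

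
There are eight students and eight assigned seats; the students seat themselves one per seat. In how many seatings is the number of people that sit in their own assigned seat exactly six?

28

Pick the 6 fixed positions: C(8,6) = 28 ways.
The remaining 2 must be deranged: !2 = 1.
Total: 28 × 1 = 28.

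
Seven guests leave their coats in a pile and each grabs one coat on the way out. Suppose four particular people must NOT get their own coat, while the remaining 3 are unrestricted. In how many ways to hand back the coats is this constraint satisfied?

2790

Let A_j be the event that the j-th constrained one is fixed. By inclusion-exclusion over the 4 events:
Σ_{j=0}^{4} (-1)^j C(4,j)(7-j)!
= C(4,0)·7! - C(4,1)·6! + C(4,2)·5! - C(4,3)·4! + C(4,4)·3!
= 5040 - 2880 + 720 - 96 + 6
= 2790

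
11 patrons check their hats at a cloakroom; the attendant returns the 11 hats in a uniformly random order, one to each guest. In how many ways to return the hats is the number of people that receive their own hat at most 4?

Sum C(11,i)·!(11-i) for i = 0..4:
  i=0: C(11,0)·!11 = 1·14684570 = 14684570
  i=1: C(11,1)·!10 = 11·1334961 = 14684571
  i=2: C(11,2)·!9 = 55·133496 = 7342280
  i=3: C(11,3)·!8 = 165·14833 = 2447445
  i=4: C(11,4)·!7 = 330·1854 = 611820
Total = 39770686.

39770686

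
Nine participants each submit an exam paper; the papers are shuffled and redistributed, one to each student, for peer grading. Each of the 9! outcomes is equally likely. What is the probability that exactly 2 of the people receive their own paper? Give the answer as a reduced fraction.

Favorable outcomes: C(9,2)·!7 = 36·1854 = 66744.
Total outcomes: 9! = 362880.
Probability = 66744/362880 = 103/560.

103/560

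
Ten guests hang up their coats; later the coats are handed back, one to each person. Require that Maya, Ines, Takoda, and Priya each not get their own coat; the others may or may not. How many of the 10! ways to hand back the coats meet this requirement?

Let A_j be the event that the j-th constrained one is fixed. By inclusion-exclusion over the 4 events:
Σ_{j=0}^{4} (-1)^j C(4,j)(10-j)!
= C(4,0)·10! - C(4,1)·9! + C(4,2)·8! - C(4,3)·7! + C(4,4)·6!
= 3628800 - 1451520 + 241920 - 20160 + 720
= 2399760

2399760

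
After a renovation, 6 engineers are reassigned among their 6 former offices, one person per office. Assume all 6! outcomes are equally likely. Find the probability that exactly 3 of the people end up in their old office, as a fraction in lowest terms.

Favorable outcomes: C(6,3)·!3 = 20·2 = 40.
Total outcomes: 6! = 720.
Probability = 40/720 = 1/18.

1/18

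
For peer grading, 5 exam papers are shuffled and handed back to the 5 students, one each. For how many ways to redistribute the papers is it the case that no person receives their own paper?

!5 is the nearest integer to 5!/e.
5! = 120, and 120/e ≈ 44.15, so !5 = 44.

44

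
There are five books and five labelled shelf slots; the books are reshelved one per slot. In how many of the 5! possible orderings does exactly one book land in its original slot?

45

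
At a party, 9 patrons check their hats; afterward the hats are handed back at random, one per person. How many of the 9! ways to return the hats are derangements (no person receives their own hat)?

133496

!9 is the nearest integer to 9!/e.
9! = 362880, and 362880/e ≈ 133496.09, so !9 = 133496.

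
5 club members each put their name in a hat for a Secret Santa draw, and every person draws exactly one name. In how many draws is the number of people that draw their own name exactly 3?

Choose which 3 of the 5 are fixed: C(5,3) = 10.
The other 2 form a derangement: !2 = 1.
Total: 10 × 1 = 10.

10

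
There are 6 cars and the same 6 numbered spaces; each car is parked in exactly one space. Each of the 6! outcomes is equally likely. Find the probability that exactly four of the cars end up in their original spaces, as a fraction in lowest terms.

Favorable outcomes: C(6,4)·!2 = 15·1 = 15.
Total outcomes: 6! = 720.
Probability = 15/720 = 1/48.

1/48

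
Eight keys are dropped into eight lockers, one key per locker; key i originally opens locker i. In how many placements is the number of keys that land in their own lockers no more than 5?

Sum C(8,i)·!(8-i) for i = 0..5:
  i=0: C(8,0)·!8 = 1·14833 = 14833
  i=1: C(8,1)·!7 = 8·1854 = 14832
  i=2: C(8,2)·!6 = 28·265 = 7420
  i=3: C(8,3)·!5 = 56·44 = 2464
  i=4: C(8,4)·!4 = 70·9 = 630
  i=5: C(8,5)·!3 = 56·2 = 112
Total = 40291.

40291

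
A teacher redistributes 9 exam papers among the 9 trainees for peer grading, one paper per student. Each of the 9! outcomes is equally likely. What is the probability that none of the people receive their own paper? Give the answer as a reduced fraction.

Favorable outcomes: !9 = 133496.
Total outcomes: 9! = 362880.
Probability = 133496/362880 = 16687/45360.

16687/45360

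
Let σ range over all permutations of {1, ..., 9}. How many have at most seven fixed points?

362879

# with exactly i fixed is C(9,i)·!(9-i); sum over i=0..7:
  i=0: C(9,0)·!9 = 1·133496 = 133496
  i=1: C(9,1)·!8 = 9·14833 = 133497
  i=2: C(9,2)·!7 = 36·1854 = 66744
  i=3: C(9,3)·!6 = 84·265 = 22260
  i=4: C(9,4)·!5 = 126·44 = 5544
  i=5: C(9,5)·!4 = 126·9 = 1134
  i=6: C(9,6)·!3 = 84·2 = 168
  i=7: C(9,7)·!2 = 36·1 = 36
Total = 362879.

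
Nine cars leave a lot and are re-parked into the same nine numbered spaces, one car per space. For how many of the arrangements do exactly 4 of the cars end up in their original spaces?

Pick the 4 fixed positions: C(9,4) = 126 ways.
The remaining 5 must be deranged: !5 = 44.
Total: 126 × 44 = 5544.

5544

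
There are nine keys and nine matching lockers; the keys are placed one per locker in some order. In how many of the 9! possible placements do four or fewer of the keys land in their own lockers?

361541

Sum C(9,i)·!(9-i) for i = 0..4:
  i=0: C(9,0)·!9 = 1·133496 = 133496
  i=1: C(9,1)·!8 = 9·14833 = 133497
  i=2: C(9,2)·!7 = 36·1854 = 66744
  i=3: C(9,3)·!6 = 84·265 = 22260
  i=4: C(9,4)·!5 = 126·44 = 5544
Total = 361541.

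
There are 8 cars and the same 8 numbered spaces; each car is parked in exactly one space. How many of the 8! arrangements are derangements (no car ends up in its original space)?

14833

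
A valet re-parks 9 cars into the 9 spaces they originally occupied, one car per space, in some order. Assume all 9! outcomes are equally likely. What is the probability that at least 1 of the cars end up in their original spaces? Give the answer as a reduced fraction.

28673/45360

Favorable outcomes: Σ_{i≥1} C(9,i)·!(9-i) = 9·14833 + 36·1854 + 84·265 + 126·44 + 126·9 + 84·2 + 36·1 + 9·0 + 1·1 = 229384.
Total outcomes: 9! = 362880.
Probability = 229384/362880 = 28673/45360.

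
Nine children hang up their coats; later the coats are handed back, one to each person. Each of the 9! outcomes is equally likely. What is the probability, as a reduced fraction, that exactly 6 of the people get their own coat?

1/2160

Favorable outcomes: C(9,6)·!3 = 84·2 = 168.
Total outcomes: 9! = 362880.
Probability = 168/362880 = 1/2160.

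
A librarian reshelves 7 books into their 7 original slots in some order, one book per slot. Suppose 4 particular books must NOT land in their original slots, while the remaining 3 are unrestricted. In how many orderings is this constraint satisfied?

2790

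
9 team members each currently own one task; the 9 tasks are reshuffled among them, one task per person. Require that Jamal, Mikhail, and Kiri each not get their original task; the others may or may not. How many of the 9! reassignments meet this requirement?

256320

Let A_j be the event that the j-th constrained one is fixed. By inclusion-exclusion over the 3 events:
Σ_{j=0}^{3} (-1)^j C(3,j)(9-j)!
= C(3,0)·9! - C(3,1)·8! + C(3,2)·7! - C(3,3)·6!
= 362880 - 120960 + 15120 - 720
= 256320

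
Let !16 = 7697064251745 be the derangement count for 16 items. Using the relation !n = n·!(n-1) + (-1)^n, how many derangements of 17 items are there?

!17 = 17·7697064251745 - 1 = 130850092279664.

130850092279664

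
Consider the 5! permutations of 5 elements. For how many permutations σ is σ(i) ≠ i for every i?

44

By inclusion-exclusion, !5 = Σ (-1)^k · 5!/k! for k=0..5
= 5! - 5!/1! + 5!/2! - 5!/3! + 5!/4! - 5!/5!
= 120 - 120 + 60 - 20 + 5 - 1
= 44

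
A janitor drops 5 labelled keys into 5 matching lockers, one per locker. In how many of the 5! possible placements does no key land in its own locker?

The subfactorial !5 = [5!/e] (nearest integer).
5! = 120, and 120/e ≈ 44.15, so !5 = 44.

44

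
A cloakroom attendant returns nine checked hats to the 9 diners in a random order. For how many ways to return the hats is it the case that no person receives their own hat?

133496

Recurrence: !9 = 9·!8 + (-1)^9.
!9 = 9·14833 - 1 = 133496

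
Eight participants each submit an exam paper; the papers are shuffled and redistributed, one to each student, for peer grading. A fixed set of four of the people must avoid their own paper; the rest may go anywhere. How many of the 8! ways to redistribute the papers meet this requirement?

24024

Let A_j be the event that the j-th constrained one is fixed. By inclusion-exclusion over the 4 events:
Σ_{j=0}^{4} (-1)^j C(4,j)(8-j)!
= C(4,0)·8! - C(4,1)·7! + C(4,2)·6! - C(4,3)·5! + C(4,4)·4!
= 40320 - 20160 + 4320 - 480 + 24
= 24024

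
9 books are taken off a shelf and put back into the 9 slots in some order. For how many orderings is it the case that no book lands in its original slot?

The subfactorial !9 = [9!/e] (nearest integer).
9! = 362880, and 362880/e ≈ 133496.09, so !9 = 133496.

133496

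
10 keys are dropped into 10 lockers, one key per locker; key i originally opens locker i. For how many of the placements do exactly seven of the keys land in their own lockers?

240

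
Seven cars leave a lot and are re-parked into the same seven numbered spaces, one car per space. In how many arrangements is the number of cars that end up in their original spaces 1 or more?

3186

# with exactly i fixed is C(7,i)·!(7-i); sum over i=1..7:
  i=1: C(7,1)·!6 = 7·265 = 1855
  i=2: C(7,2)·!5 = 21·44 = 924
  i=3: C(7,3)·!4 = 35·9 = 315
  i=4: C(7,4)·!3 = 35·2 = 70
  i=5: C(7,5)·!2 = 21·1 = 21
  i=6: C(7,6)·!1 = 7·0 = 0
  i=7: C(7,7)·!0 = 1·1 = 1
Total = 3186.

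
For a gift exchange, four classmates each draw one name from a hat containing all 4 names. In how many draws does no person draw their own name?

The subfactorial !4 = [4!/e] (nearest integer).
4! = 24, and 24/e ≈ 8.83, so !4 = 9.

9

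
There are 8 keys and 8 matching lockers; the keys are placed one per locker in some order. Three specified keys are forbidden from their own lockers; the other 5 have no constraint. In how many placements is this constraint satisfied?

27240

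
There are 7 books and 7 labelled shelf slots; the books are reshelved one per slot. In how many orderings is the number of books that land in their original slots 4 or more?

92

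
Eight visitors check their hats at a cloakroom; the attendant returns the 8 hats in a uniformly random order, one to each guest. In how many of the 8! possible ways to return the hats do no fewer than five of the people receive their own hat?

141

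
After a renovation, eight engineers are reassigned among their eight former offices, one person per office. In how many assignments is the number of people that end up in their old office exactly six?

28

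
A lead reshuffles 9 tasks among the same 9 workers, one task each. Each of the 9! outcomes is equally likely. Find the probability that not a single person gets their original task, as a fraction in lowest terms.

Favorable outcomes: !9 = 133496.
Total outcomes: 9! = 362880.
Probability = 133496/362880 = 16687/45360.

16687/45360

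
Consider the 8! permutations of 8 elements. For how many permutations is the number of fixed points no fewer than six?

# with exactly i fixed is C(8,i)·!(8-i); sum over i=6..8:
  i=6: C(8,6)·!2 = 28·1 = 28
  i=7: C(8,7)·!1 = 8·0 = 0
  i=8: C(8,8)·!0 = 1·1 = 1
Total = 29.

29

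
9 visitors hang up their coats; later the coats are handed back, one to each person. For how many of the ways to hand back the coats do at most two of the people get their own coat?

333737

# with exactly i fixed is C(9,i)·!(9-i); sum over i=0..2:
  i=0: C(9,0)·!9 = 1·133496 = 133496
  i=1: C(9,1)·!8 = 9·14833 = 133497
  i=2: C(9,2)·!7 = 36·1854 = 66744
Total = 333737.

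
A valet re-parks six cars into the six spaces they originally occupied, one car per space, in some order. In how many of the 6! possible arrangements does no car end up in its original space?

265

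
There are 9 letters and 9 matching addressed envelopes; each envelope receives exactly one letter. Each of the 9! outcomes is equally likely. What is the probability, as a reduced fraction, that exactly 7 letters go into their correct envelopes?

Favorable outcomes: C(9,7)·!2 = 36·1 = 36.
Total outcomes: 9! = 362880.
Probability = 36/362880 = 1/10080.

1/10080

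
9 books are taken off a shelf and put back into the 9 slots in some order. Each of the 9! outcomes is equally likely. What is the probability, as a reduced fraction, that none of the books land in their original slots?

Favorable outcomes: !9 = 133496.
Total outcomes: 9! = 362880.
Probability = 133496/362880 = 16687/45360.

16687/45360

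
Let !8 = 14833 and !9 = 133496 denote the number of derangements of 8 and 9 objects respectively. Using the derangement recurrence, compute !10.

!10 = (10-1)·(!9 + !8) = 9·(133496 + 14833) = 9·148329 = 1334961.

1334961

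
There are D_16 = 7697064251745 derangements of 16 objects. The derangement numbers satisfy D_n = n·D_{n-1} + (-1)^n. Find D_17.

130850092279664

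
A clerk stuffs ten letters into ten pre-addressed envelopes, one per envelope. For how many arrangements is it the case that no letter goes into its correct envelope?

1334961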